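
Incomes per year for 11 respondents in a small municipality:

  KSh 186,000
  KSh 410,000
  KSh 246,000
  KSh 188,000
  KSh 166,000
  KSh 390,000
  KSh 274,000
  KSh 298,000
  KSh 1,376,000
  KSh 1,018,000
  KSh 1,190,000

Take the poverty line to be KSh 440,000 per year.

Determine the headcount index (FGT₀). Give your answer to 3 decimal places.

8 of the 11 respondents have income below KSh 440,000.
H = 8/11 = 0.727.

0.727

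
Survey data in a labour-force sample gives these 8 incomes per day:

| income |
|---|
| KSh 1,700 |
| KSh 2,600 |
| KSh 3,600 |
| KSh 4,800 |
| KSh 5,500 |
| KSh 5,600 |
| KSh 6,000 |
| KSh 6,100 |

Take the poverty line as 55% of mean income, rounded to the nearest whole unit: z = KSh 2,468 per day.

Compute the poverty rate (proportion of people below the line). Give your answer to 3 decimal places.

1 of the 8 people have income below KSh 2,468.
H = 1/8 = 0.125.

0.125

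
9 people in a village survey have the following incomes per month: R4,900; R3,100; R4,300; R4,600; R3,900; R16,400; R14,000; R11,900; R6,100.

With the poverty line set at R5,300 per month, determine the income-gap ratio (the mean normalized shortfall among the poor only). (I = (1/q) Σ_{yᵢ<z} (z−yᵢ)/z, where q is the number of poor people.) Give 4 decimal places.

Incomes under z: R3,100, R3,900, R4,300, R4,600, R4,900 (q = 5 of N = 9).
Relative gaps: 0.4151, 0.2642, 0.1887, 0.1321, 0.0755; sum = 1.075472.
I averages over the q = 5 poor units only: 1.075472 / 5 = 0.2151.

0.2151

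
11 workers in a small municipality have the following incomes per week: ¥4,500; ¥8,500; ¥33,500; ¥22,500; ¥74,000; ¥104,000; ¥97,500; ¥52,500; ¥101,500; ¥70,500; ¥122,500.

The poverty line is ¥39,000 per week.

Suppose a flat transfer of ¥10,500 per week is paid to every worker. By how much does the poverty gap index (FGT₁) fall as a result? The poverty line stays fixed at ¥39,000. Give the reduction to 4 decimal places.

0.0862

Before: below the line — ¥4,500, ¥8,500, ¥22,500, ¥33,500; poverty gap index (FGT₁) = 0.202797.
After the ¥10,500 transfer: below the line — ¥15,000, ¥19,000, ¥33,000; poverty gap index (FGT₁) = 0.116550.
Reduction = 0.202797 − 0.116550 = 0.0862.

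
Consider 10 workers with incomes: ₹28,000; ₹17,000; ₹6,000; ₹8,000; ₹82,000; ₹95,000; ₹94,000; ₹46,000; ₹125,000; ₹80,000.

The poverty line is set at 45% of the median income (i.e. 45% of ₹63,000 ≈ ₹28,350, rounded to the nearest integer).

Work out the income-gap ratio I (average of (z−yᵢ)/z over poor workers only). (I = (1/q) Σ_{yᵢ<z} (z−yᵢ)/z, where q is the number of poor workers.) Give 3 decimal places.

Below the line: ₹6,000, ₹8,000, ₹17,000, ₹28,000 (q = 4 of N = 10).
Shortfall ratios (z−y)/z: 0.7884, 0.7178, 0.4004, 0.0123; sum = 1.918871.
I averages over the q = 4 poor units only: 1.918871 / 4 = 0.480.

0.480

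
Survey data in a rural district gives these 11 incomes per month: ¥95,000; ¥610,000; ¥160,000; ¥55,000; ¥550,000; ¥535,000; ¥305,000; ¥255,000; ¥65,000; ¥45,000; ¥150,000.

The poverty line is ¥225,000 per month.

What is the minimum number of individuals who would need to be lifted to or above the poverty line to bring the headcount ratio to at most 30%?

3

6 of the 11 individuals are poor, so H = 6/11 = 0.545.
A headcount ratio of at most 30% allows at most ⌊0.30 × 11⌋ = 3 poor individuals.
So at least 6 − 3 = 3 must be lifted.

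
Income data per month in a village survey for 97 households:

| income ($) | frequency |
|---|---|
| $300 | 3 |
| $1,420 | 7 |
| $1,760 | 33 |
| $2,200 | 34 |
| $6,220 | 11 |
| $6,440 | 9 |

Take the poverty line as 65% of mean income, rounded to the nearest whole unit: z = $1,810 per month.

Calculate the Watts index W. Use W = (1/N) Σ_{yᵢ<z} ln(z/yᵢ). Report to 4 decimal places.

Incomes under z: 3×$300, 7×$1,420, 33×$1,760 (q = 43 of N = 97).
Log shortfalls: ln(1810/300) = 1.7973 (×3); ln(1810/1420) = 0.2427 (×7); ln(1810/1760) = 0.0280 (×33).
W = 8.015019 / 97 = 0.0826.

0.0826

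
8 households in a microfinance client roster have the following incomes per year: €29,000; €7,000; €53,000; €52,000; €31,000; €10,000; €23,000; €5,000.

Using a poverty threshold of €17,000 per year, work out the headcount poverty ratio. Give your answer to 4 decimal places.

3 of the 8 households have income below €17,000.
H = 3/8 = 0.3750.

0.3750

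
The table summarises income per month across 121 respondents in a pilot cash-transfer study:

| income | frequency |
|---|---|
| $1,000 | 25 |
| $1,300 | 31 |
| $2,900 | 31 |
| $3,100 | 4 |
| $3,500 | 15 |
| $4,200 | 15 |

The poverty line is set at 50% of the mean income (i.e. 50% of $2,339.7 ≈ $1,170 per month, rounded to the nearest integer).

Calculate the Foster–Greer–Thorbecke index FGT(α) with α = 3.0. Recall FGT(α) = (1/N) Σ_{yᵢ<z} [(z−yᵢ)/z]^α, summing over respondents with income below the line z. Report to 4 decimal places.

Below z: 25×$1,000 (q = 25 of N = 121).
Gap ratios (z−y)/z: (1170−1000)/1170 = 0.1453 (×25).
Raised to α = 3.0: 0.00307 (×25).
Sum = 0.076688; FGT(3.0) = 0.076688 / 121 = 0.0006.

0.0006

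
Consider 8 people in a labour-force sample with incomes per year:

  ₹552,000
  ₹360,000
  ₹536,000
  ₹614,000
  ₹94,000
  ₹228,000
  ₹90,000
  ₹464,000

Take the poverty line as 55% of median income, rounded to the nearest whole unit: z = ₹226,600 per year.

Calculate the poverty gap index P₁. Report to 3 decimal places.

Poor units: ₹90,000, ₹94,000 (q = 2 of N = 8).
Shortfall ratios: (226600−90000)/226600 = 0.6028; (226600−94000)/226600 = 0.5852.
Σ = 1.187996. Dividing by the full population N = 8 gives P₁ = 0.148.

0.148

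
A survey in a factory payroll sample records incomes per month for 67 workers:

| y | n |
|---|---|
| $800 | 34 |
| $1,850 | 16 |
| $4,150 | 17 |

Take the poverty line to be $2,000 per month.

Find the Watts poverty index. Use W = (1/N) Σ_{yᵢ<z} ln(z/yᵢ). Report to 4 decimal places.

Below z: 34×$800, 16×$1,850 (q = 50 of N = 67).
Log gaps: ln(2000/800) = 0.9163 (×34); ln(2000/1850) = 0.0780 (×16).
W = 32.401270 / 67 = 0.4836.

0.4836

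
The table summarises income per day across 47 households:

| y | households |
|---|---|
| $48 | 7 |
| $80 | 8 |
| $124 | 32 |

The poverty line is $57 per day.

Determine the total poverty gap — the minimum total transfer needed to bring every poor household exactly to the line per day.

$63

Below the line: 7×$48 (q = 7 of N = 47).
Individual gaps: 7×(57−48) = 63.
Aggregate gap = $63.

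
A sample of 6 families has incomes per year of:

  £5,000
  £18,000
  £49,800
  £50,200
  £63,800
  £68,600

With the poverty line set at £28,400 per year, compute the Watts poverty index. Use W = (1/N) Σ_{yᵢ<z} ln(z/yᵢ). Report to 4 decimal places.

0.3655

Below z: £5,000, £18,000 (q = 2 of N = 6).
ln(z/y) terms: ln(28400/5000) = 1.7370; ln(28400/18000) = 0.4560.
W = 2.192969 / 6 = 0.3655.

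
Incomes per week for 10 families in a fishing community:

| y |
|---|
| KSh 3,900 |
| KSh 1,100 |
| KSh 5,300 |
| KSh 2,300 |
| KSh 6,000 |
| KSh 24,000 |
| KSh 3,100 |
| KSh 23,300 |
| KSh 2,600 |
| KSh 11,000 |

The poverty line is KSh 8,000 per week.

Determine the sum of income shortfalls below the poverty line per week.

KSh 31,700

Below z: KSh 1,100, KSh 2,300, KSh 2,600, KSh 3,100, KSh 3,900, KSh 5,300, KSh 6,000 (q = 7 of N = 10).
Individual gaps: 8000−1100 = 6900; 8000−2300 = 5700; 8000−2600 = 5400; 8000−3100 = 4900; 8000−3900 = 4100; 8000−5300 = 2700; 8000−6000 = 2000.
Aggregate gap = KSh 31,700.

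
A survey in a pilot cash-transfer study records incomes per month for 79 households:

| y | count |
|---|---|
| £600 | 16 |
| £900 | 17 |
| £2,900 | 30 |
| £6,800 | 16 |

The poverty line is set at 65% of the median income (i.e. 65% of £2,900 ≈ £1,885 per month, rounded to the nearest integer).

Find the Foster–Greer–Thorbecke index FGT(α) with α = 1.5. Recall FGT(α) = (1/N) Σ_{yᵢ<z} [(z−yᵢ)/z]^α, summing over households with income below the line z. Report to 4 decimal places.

Incomes under z: 16×£600, 17×£900 (q = 33 of N = 79).
Normalized shortfalls: (1885−600)/1885 = 0.6817 (×16); (1885−900)/1885 = 0.5225 (×17).
Raised to α = 1.5: 0.56284 (×16); 0.37774 (×17).
Sum = 15.426992; FGT(1.5) = 15.426992 / 79 = 0.1953.

0.1953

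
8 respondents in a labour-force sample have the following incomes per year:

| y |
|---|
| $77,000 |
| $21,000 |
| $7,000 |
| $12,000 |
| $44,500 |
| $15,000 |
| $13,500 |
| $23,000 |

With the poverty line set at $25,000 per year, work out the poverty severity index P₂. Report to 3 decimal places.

Incomes under z: $7,000, $12,000, $13,500, $15,000, $21,000, $23,000 (q = 6 of N = 8).
Shortfall ratios: (25000−7000)/25000 = 0.7200; (25000−12000)/25000 = 0.5200; (25000−13500)/25000 = 0.4600; (25000−15000)/25000 = 0.4000; (25000−21000)/25000 = 0.1600; (25000−23000)/25000 = 0.0800.
Squared: 0.5184; 0.2704; 0.2116; 0.1600; 0.0256; 0.0064.
Sum = 1.192400; P₂ = 1.192400 / 8 = 0.149.

0.149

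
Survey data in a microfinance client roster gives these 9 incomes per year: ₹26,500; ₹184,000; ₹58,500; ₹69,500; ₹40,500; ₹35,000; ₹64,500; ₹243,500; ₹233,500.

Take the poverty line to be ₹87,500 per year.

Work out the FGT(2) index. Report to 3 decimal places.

0.151

Below z: ₹26,500, ₹35,000, ₹40,500, ₹58,500, ₹64,500, ₹69,500 (q = 6 of N = 9).
Gap ratios (z−y)/z: (87500−26500)/87500 = 0.6971; (87500−35000)/87500 = 0.6000; (87500−40500)/87500 = 0.5371; (87500−58500)/87500 = 0.3314; (87500−64500)/87500 = 0.2629; (87500−69500)/87500 = 0.2057.
Squared: 0.4860; 0.3600; 0.2885; 0.1098; 0.0691; 0.0423.
Sum = 1.355788; P₂ = 1.355788 / 9 = 0.151.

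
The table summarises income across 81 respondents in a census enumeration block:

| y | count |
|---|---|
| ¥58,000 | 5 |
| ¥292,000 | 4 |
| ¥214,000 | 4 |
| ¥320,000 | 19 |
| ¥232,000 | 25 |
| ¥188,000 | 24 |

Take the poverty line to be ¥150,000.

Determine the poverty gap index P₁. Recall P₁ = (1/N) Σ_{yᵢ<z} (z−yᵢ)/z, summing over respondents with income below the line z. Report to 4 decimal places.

Below the line: 5×¥58,000 (q = 5 of N = 81).
Relative gaps: (150000−58000)/150000 = 0.6133 (×5).
Σ = 3.066667. Dividing by the full population N = 81 gives P₁ = 0.0379.

0.0379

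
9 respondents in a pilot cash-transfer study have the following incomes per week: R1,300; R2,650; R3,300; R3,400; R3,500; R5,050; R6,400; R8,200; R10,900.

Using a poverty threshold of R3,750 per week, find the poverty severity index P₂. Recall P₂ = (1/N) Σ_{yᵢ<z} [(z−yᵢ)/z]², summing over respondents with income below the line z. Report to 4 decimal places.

Below the line: R1,300, R2,650, R3,300, R3,400, R3,500 (q = 5 of N = 9).
Gap ratios (z−y)/z: (3750−1300)/3750 = 0.6533; (3750−2650)/3750 = 0.2933; (3750−3300)/3750 = 0.1200; (3750−3400)/3750 = 0.0933; (3750−3500)/3750 = 0.0667.
Squared: 0.4268; 0.0860; 0.0144; 0.0087; 0.0044.
Sum = 0.540444; P₂ = 0.540444 / 9 = 0.0600.

0.0600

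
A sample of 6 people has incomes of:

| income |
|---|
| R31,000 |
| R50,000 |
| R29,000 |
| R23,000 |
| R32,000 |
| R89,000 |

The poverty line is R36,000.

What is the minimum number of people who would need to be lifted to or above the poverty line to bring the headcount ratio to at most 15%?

4 of the 6 people are poor, so H = 4/6 = 0.667.
A headcount ratio of at most 15% allows at most ⌊0.15 × 6⌋ = 0 poor people.
So at least 4 − 0 = 4 must be lifted.

4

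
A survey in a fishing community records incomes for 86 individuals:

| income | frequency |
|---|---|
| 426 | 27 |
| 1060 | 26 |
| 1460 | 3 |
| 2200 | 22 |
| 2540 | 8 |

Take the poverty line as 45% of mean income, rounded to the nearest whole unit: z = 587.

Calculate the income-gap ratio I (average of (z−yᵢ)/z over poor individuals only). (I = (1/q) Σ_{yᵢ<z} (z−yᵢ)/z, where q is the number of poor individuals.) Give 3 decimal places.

0.274

Below z: 27×426 (q = 27 of N = 86).
Shortfall ratios (z−y)/z: 0.2743 (×27); sum = 7.405451.
The income-gap ratio divides by q (the poor only): 7.405451 / 27 = 0.274.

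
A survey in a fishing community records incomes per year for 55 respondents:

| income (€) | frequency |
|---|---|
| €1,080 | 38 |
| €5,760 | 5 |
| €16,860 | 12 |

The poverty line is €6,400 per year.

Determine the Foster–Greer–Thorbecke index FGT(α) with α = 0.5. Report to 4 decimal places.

Below the line: 38×€1,080, 5×€5,760 (q = 43 of N = 55).
Shortfall ratios: (6400−1080)/6400 = 0.8313 (×38); (6400−5760)/6400 = 0.1000 (×5).
Raised to α = 0.5: 0.91173 (×38); 0.31623 (×5).
Sum = 36.226846; FGT(0.5) = 36.226846 / 55 = 0.6587.

0.6587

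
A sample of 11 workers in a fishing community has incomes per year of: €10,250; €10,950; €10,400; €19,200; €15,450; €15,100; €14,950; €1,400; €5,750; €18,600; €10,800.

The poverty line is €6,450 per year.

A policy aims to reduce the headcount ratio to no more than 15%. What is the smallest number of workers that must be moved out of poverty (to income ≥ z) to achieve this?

Currently q = 2 of N = 11 are below the line (H = 0.182).
A headcount ratio of at most 15% allows at most ⌊0.15 × 11⌋ = 1 poor workers.
So at least 2 − 1 = 1 must be lifted.

1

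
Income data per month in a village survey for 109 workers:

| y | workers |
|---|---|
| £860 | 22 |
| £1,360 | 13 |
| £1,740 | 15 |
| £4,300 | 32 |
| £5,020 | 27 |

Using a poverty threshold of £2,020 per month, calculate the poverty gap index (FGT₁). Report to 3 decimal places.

Below z: 22×£860, 13×£1,360, 15×£1,740 (q = 50 of N = 109).
Gap ratios (z−y)/z: (2020−860)/2020 = 0.5743 (×22); (2020−1360)/2020 = 0.3267 (×13); (2020−1740)/2020 = 0.1386 (×15).
Sum of shortfalls = 18.960396; P₁ averages over all N: 18.960396 / 109 = 0.174.

0.174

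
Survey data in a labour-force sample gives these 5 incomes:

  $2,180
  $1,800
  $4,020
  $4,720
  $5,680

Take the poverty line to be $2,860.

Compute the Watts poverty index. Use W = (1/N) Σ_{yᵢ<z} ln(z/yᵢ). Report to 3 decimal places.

0.147

Below the line: $1,800, $2,180 (q = 2 of N = 5).
Log shortfalls: ln(2860/1800) = 0.4630; ln(2860/2180) = 0.2715.
W = 0.734532 / 5 = 0.147.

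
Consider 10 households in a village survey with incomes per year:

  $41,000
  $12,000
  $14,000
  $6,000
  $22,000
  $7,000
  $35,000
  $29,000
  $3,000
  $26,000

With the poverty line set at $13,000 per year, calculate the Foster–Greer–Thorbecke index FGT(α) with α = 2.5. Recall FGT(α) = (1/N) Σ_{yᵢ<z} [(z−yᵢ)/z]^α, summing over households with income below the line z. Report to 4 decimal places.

0.0878

Incomes under z: $3,000, $6,000, $7,000, $12,000 (q = 4 of N = 10).
Relative gaps: (13000−3000)/13000 = 0.7692; (13000−6000)/13000 = 0.5385; (13000−7000)/13000 = 0.4615; (13000−12000)/13000 = 0.0769.
Raised to α = 2.5: 0.51897; 0.21276; 0.14472; 0.00164.
Sum = 0.878086; FGT(2.5) = 0.878086 / 10 = 0.0878.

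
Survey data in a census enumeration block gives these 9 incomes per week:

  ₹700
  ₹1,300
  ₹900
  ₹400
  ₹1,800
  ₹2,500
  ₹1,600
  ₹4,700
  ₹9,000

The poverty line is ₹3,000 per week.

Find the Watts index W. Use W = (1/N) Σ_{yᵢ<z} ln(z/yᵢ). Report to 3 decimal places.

Below the line: ₹400, ₹700, ₹900, ₹1,300, ₹1,600, ₹1,800, ₹2,500 (q = 7 of N = 9).
ln(z/y) terms: ln(3000/400) = 2.0149; ln(3000/700) = 1.4553; ln(3000/900) = 1.2040; ln(3000/1300) = 0.8362; ln(3000/1600) = 0.6286; ln(3000/1800) = 0.5108; ln(3000/2500) = 0.1823.
W = 6.832167 / 9 = 0.759.

0.759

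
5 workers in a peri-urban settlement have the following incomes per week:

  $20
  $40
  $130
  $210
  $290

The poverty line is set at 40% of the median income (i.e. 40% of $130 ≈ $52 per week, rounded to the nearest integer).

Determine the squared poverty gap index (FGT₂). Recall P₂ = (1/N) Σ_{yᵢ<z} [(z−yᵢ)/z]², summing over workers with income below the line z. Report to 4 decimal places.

Below the line: $20, $40 (q = 2 of N = 5).
Normalized shortfalls: (52−20)/52 = 0.6154; (52−40)/52 = 0.2308.
Squared: 0.3787; 0.0533.
Sum = 0.431953; P₂ = 0.431953 / 5 = 0.0864.

0.0864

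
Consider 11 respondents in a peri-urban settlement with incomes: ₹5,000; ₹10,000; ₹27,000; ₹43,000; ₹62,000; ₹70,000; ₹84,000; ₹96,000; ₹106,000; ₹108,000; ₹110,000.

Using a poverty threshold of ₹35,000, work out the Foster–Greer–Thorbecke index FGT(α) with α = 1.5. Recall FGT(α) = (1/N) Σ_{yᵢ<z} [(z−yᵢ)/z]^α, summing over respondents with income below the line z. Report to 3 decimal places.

0.137

Incomes under z: ₹5,000, ₹10,000, ₹27,000 (q = 3 of N = 11).
Gap ratios (z−y)/z: (35000−5000)/35000 = 0.8571; (35000−10000)/35000 = 0.7143; (35000−27000)/35000 = 0.2286.
Raised to α = 1.5: 0.79356; 0.60368; 0.10928.
Sum = 1.506520; FGT(1.5) = 1.506520 / 11 = 0.137.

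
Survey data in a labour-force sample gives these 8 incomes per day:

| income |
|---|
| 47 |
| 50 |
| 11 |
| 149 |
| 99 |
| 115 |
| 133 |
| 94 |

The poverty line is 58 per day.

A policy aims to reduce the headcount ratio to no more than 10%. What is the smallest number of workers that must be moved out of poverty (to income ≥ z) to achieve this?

Currently q = 3 of N = 8 are below the line (H = 0.375).
A headcount ratio of at most 10% allows at most ⌊0.10 × 8⌋ = 0 poor workers.
So at least 3 − 0 = 3 must be lifted.

3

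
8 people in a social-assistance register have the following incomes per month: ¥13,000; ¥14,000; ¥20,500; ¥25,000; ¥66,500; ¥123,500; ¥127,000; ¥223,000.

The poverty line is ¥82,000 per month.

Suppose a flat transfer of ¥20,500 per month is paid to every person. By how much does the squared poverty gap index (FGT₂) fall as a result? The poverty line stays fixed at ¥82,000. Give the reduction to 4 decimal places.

0.1680

Before: below the line — ¥13,000, ¥14,000, ¥20,500, ¥25,000, ¥66,500; squared poverty gap index (FGT₂) = 0.309646.
After the ¥20,500 transfer: below the line — ¥33,500, ¥34,500, ¥41,000, ¥45,500; squared poverty gap index (FGT₂) = 0.141689.
Reduction = 0.309646 − 0.141689 = 0.1680.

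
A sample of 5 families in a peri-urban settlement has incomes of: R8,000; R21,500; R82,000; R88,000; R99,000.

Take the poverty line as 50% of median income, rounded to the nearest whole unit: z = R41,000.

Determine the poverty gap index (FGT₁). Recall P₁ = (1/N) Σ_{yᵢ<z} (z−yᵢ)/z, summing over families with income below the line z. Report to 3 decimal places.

Below z: R8,000, R21,500 (q = 2 of N = 5).
Shortfall ratios: (41000−8000)/41000 = 0.8049; (41000−21500)/41000 = 0.4756.
Σ = 1.280488. Dividing by the full population N = 5 gives P₁ = 0.256.

0.256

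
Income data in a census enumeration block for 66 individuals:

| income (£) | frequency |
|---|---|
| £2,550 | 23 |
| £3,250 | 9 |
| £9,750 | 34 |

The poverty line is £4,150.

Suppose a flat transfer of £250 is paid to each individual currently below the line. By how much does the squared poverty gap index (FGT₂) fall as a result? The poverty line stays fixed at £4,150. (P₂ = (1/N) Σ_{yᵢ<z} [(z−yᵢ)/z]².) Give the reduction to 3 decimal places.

0.018

Before: below the line — 23×£2,550, 9×£3,250; squared poverty gap index (FGT₂) = 0.05821.
After the £250 transfer: below the line — 23×£2,800, 9×£3,500; squared poverty gap index (FGT₂) = 0.04022.
Reduction = 0.05821 − 0.04022 = 0.018.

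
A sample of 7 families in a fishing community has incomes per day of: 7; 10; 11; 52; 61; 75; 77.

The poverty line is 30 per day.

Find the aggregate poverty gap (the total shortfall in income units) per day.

Poor units: 7, 10, 11 (q = 3 of N = 7).
Individual gaps: 30−7 = 23; 30−10 = 20; 30−11 = 19.
Aggregate gap = 62.

62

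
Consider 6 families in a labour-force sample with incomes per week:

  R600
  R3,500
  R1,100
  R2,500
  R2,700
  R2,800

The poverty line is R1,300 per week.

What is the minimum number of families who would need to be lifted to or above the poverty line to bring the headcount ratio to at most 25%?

1

Currently q = 2 of N = 6 are below the line (H = 0.333).
A headcount ratio of at most 25% allows at most ⌊0.25 × 6⌋ = 1 poor families.
So at least 2 − 1 = 1 must be lifted.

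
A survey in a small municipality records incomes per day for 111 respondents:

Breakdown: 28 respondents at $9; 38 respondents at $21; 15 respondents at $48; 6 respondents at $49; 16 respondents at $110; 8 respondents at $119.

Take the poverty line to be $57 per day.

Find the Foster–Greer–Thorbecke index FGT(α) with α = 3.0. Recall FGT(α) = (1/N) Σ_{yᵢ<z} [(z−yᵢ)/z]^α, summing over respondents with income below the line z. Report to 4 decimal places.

Below z: 28×$9, 38×$21, 15×$48, 6×$49 (q = 87 of N = 111).
Relative gaps: (57−9)/57 = 0.8421 (×28); (57−21)/57 = 0.6316 (×38); (57−48)/57 = 0.1579 (×15); (57−49)/57 = 0.1404 (×6).
Raised to α = 3.0: 0.59717 (×28); 0.25193 (×38); 0.00394 (×15); 0.00276 (×6).
Sum = 26.369847; FGT(3.0) = 26.369847 / 111 = 0.2376.

0.2376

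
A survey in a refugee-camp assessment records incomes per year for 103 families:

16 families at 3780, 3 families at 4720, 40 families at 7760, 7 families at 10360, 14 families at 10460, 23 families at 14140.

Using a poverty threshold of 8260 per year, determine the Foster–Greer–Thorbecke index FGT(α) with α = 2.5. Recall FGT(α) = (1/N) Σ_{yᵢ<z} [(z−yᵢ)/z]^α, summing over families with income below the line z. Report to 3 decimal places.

0.038

Below the line: 16×3780, 3×4720, 40×7760 (q = 59 of N = 103).
Gap ratios (z−y)/z: (8260−3780)/8260 = 0.5424 (×16); (8260−4720)/8260 = 0.4286 (×3); (8260−7760)/8260 = 0.0605 (×40).
Raised to α = 2.5: 0.21664 (×16); 0.12024 (×3); 0.00090 (×40).
Sum = 3.863078; FGT(2.5) = 3.863078 / 103 = 0.038.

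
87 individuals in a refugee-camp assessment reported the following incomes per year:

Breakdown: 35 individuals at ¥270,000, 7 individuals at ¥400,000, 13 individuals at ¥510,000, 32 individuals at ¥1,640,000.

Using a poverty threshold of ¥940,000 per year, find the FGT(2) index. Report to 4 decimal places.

Incomes under z: 35×¥270,000, 7×¥400,000, 13×¥510,000 (q = 55 of N = 87).
Relative gaps: (940000−270000)/940000 = 0.7128 (×35); (940000−400000)/940000 = 0.5745 (×7); (940000−510000)/940000 = 0.4574 (×13).
Squared: 0.5080 (×35); 0.3300 (×7); 0.2093 (×13).
Sum = 22.811679; P₂ = 22.811679 / 87 = 0.2622.

0.2622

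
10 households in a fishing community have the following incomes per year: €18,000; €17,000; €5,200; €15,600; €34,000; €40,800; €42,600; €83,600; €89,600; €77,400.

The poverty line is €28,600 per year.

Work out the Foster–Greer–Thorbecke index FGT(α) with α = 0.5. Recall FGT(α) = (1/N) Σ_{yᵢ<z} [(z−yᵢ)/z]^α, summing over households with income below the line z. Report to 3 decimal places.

0.282

Below the line: €5,200, €15,600, €17,000, €18,000 (q = 4 of N = 10).
Relative gaps: (28600−5200)/28600 = 0.8182; (28600−15600)/28600 = 0.4545; (28600−17000)/28600 = 0.4056; (28600−18000)/28600 = 0.3706.
Raised to α = 0.5: 0.90453; 0.67420; 0.63686; 0.60879.
Sum = 2.824390; FGT(0.5) = 2.824390 / 10 = 0.282.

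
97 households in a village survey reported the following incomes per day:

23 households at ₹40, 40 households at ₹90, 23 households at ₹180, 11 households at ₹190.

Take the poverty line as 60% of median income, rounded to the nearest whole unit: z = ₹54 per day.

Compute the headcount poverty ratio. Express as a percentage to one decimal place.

23.7%

23 of the 97 households have income below ₹54.
H = 23/97 = 23.7%.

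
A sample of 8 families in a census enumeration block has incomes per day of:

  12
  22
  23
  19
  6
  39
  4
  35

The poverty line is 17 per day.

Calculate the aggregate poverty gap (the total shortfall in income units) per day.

Below the line: 4, 6, 12 (q = 3 of N = 8).
Individual gaps: 17−4 = 13; 17−6 = 11; 17−12 = 5.
Aggregate gap = 29.

29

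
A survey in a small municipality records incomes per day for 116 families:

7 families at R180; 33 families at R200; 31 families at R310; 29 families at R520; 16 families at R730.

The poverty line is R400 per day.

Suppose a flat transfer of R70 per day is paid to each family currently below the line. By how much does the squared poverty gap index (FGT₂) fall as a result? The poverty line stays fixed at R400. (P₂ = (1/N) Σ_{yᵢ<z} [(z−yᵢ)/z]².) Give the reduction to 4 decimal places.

Before: below the line — 7×R180, 33×R200, 31×R310; squared poverty gap index (FGT₂) = 0.102904.
After the R70 transfer: below the line — 7×R250, 33×R270, 31×R380; squared poverty gap index (FGT₂) = 0.039203.
Reduction = 0.102904 − 0.039203 = 0.0637.

0.0637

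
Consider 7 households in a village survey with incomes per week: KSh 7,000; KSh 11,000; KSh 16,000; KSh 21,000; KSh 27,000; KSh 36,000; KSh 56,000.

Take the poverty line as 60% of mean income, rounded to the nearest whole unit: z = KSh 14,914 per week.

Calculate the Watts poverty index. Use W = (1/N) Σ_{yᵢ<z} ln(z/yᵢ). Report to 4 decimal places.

Below z: KSh 7,000, KSh 11,000 (q = 2 of N = 7).
ln(z/y) terms: ln(14914/7000) = 0.7564; ln(14914/11000) = 0.3044.
W = 1.060795 / 7 = 0.1515.

0.1515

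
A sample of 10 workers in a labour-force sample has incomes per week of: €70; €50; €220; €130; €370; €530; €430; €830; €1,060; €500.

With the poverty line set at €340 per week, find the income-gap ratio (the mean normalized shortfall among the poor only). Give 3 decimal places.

Incomes under z: €50, €70, €130, €220 (q = 4 of N = 10).
Shortfall ratios (z−y)/z: 0.8529, 0.7941, 0.6176, 0.3529; sum = 2.617647.
The income-gap ratio divides by q (the poor only): 2.617647 / 4 = 0.654.

0.654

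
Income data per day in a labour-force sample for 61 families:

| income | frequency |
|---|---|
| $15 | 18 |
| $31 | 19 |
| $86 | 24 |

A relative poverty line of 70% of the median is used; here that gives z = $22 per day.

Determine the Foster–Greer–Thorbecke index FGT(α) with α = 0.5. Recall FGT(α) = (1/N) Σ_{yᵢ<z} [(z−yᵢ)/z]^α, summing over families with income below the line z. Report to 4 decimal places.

Below the line: 18×$15 (q = 18 of N = 61).
Shortfall ratios: (22−15)/22 = 0.3182 (×18).
Raised to α = 0.5: 0.56408 (×18).
Sum = 10.153369; FGT(0.5) = 10.153369 / 61 = 0.1664.

0.1664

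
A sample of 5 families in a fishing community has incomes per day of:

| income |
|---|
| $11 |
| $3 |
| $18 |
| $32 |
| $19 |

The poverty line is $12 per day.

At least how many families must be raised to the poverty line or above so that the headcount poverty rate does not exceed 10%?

2 of the 5 families are poor, so H = 2/5 = 0.400.
A headcount ratio of at most 10% allows at most ⌊0.10 × 5⌋ = 0 poor families.
So at least 2 − 0 = 2 must be lifted.

2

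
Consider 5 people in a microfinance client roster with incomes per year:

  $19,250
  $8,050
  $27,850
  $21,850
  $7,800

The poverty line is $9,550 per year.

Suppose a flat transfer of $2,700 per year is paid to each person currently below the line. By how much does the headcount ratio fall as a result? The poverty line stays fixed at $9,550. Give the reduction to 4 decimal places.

0.4000

Before: below the line — $7,800, $8,050; headcount ratio = 0.400000.
After the $2,700 transfer: below the line — none; headcount ratio = 0.000000.
Reduction = 0.400000 − 0.000000 = 0.4000.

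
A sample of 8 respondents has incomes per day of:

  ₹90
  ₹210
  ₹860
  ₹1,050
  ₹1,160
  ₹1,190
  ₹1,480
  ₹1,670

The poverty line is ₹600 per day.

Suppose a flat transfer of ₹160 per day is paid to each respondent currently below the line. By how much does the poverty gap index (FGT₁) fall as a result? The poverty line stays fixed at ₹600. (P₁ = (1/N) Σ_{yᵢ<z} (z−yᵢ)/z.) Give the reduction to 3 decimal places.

0.067

Before: below the line — ₹90, ₹210; poverty gap index (FGT₁) = 0.18750.
After the ₹160 transfer: below the line — ₹250, ₹370; poverty gap index (FGT₁) = 0.12083.
Reduction = 0.18750 − 0.12083 = 0.067.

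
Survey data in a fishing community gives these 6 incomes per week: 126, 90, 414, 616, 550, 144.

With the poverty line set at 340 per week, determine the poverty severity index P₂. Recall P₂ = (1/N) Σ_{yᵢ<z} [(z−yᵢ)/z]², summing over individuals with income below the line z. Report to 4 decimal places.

0.2115

Below z: 90, 126, 144 (q = 3 of N = 6).
Relative gaps: (340−90)/340 = 0.7353; (340−126)/340 = 0.6294; (340−144)/340 = 0.5765.
Squared: 0.5407; 0.3962; 0.3323.
Sum = 1.269135; P₂ = 1.269135 / 6 = 0.2115.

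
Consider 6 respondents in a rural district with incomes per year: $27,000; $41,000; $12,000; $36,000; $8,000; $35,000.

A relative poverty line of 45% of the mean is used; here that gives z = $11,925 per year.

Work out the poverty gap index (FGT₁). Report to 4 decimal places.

0.0549

Below z: $8,000 (q = 1 of N = 6).
Gap ratios (z−y)/z: (11925−8000)/11925 = 0.3291.
Sum of shortfalls = 0.329140; P₁ averages over all N: 0.329140 / 6 = 0.0549.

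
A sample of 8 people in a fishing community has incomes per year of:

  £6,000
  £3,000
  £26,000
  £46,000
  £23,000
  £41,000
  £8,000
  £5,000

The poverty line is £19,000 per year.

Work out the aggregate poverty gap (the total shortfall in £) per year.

Poor units: £3,000, £5,000, £6,000, £8,000 (q = 4 of N = 8).
Individual gaps: 19000−3000 = 16000; 19000−5000 = 14000; 19000−6000 = 13000; 19000−8000 = 11000.
Aggregate gap = £54,000.

£54,000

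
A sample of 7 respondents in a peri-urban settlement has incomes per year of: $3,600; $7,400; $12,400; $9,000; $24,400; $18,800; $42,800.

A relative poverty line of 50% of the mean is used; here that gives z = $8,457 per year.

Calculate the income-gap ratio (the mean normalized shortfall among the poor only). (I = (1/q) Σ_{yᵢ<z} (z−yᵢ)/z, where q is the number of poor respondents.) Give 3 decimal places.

Below the line: $3,600, $7,400 (q = 2 of N = 7).
Shortfall ratios (z−y)/z: 0.5743, 0.1250; sum = 0.699302.
The income-gap ratio divides by q (the poor only): 0.699302 / 2 = 0.350.

0.350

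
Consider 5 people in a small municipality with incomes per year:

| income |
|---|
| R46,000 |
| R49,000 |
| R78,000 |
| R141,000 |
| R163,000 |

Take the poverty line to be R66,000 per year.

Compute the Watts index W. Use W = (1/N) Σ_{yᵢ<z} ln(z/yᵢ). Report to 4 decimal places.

0.1318

Incomes under z: R46,000, R49,000 (q = 2 of N = 5).
Log gaps: ln(66000/46000) = 0.3610; ln(66000/49000) = 0.2978.
W = 0.658848 / 5 = 0.1318.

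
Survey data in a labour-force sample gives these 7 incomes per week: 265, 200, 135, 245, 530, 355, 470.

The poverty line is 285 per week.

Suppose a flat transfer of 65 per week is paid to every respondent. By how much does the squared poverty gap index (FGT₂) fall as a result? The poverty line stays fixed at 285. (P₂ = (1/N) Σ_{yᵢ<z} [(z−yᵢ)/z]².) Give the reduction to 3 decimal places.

Before: below the line — 135, 200, 245, 265; squared poverty gap index (FGT₂) = 0.05580.
After the 65 transfer: below the line — 200, 265; squared poverty gap index (FGT₂) = 0.01341.
Reduction = 0.05580 − 0.01341 = 0.042.

0.042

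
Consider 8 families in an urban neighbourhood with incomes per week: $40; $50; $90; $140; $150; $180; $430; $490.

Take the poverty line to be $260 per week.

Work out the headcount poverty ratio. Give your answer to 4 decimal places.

0.7500

6 of the 8 families have income below $260.
H = 6/8 = 0.7500.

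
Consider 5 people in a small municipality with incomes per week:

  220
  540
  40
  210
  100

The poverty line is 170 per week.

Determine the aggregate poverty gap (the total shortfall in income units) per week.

200

Below the line: 40, 100 (q = 2 of N = 5).
Individual gaps: 170−40 = 130; 170−100 = 70.
Aggregate gap = 200.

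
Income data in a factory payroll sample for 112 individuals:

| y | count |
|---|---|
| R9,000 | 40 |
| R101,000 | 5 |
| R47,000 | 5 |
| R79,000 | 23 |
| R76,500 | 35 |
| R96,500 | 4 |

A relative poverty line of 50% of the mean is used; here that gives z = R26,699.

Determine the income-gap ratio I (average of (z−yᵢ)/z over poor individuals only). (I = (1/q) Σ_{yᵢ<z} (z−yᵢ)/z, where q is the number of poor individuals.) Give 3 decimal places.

Below the line: 40×R9,000 (q = 40 of N = 112).
Shortfall ratios (z−y)/z: 0.6629 (×40); sum = 26.516349.
The income-gap ratio divides by q (the poor only): 26.516349 / 40 = 0.663.

0.663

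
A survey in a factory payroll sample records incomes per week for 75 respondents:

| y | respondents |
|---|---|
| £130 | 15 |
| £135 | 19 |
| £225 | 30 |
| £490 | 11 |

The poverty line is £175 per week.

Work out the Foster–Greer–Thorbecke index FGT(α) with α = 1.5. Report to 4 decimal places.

Incomes under z: 15×£130, 19×£135 (q = 34 of N = 75).
Relative gaps: (175−130)/175 = 0.2571 (×15); (175−135)/175 = 0.2286 (×19).
Raised to α = 1.5: 0.13040 (×15); 0.10928 (×19).
Sum = 4.032211; FGT(1.5) = 4.032211 / 75 = 0.0538.

0.0538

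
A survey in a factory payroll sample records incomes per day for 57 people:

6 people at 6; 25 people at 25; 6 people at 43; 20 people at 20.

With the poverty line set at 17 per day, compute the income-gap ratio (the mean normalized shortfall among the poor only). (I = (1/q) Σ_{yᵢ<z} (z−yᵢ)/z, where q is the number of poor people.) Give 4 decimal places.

Poor units: 6×6 (q = 6 of N = 57).
Shortfall ratios (z−y)/z: 0.6471 (×6); sum = 3.882353.
I averages over the q = 6 poor units only: 3.882353 / 6 = 0.6471.

0.6471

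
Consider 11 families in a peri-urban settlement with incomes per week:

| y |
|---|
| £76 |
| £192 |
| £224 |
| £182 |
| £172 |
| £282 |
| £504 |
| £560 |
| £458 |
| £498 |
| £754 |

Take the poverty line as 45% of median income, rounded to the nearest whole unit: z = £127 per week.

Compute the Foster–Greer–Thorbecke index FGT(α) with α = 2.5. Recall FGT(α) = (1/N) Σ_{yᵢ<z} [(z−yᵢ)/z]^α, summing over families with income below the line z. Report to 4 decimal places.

Below z: £76 (q = 1 of N = 11).
Shortfall ratios: (127−76)/127 = 0.4016.
Raised to α = 2.5: 0.10219.
Sum = 0.102192; FGT(2.5) = 0.102192 / 11 = 0.0093.

0.0093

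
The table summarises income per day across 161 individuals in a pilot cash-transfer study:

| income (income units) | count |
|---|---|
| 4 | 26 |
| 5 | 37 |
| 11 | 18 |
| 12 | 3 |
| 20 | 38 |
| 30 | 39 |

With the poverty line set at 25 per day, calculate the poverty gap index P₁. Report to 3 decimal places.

Incomes under z: 26×4, 37×5, 18×11, 3×12, 38×20 (q = 122 of N = 161).
Relative gaps: (25−4)/25 = 0.8400 (×26); (25−5)/25 = 0.8000 (×37); (25−11)/25 = 0.5600 (×18); (25−12)/25 = 0.5200 (×3); (25−20)/25 = 0.2000 (×38).
Σ = 70.680000. Dividing by the full population N = 161 gives P₁ = 0.439.

0.439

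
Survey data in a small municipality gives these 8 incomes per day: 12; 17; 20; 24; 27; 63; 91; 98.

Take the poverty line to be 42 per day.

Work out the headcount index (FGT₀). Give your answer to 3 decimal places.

5 of the 8 families have income below 42.
H = 5/8 = 0.625.

0.625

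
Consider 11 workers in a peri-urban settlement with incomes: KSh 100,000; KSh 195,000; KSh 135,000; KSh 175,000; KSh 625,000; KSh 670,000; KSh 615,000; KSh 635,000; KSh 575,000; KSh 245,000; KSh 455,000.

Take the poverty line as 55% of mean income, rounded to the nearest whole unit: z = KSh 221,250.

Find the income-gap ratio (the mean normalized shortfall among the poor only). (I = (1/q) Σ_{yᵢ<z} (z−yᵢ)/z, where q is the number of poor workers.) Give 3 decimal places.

Below z: KSh 100,000, KSh 135,000, KSh 175,000, KSh 195,000 (q = 4 of N = 11).
Shortfall ratios (z−y)/z: 0.5480, 0.3898, 0.2090, 0.1186; sum = 1.265537.
The income-gap ratio divides by q (the poor only): 1.265537 / 4 = 0.316.

0.316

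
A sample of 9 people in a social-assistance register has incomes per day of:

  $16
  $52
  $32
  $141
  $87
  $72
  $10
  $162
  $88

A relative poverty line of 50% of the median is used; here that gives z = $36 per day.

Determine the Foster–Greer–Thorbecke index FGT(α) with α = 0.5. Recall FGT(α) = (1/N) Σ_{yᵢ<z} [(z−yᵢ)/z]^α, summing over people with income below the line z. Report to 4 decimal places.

Incomes under z: $10, $16, $32 (q = 3 of N = 9).
Relative gaps: (36−10)/36 = 0.7222; (36−16)/36 = 0.5556; (36−32)/36 = 0.1111.
Raised to α = 0.5: 0.84984; 0.74536; 0.33333.
Sum = 1.928526; FGT(0.5) = 1.928526 / 9 = 0.2143.

0.2143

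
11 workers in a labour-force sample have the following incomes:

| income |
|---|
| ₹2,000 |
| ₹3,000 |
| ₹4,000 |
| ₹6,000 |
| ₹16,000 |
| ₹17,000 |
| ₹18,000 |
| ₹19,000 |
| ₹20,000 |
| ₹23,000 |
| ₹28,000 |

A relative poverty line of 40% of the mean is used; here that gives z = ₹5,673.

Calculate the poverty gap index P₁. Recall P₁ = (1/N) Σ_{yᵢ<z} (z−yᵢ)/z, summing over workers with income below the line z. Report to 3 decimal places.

Poor units: ₹2,000, ₹3,000, ₹4,000 (q = 3 of N = 11).
Normalized shortfalls: (5673−2000)/5673 = 0.6475; (5673−3000)/5673 = 0.4712; (5673−4000)/5673 = 0.2949.
Sum of shortfalls = 1.413538; P₁ averages over all N: 1.413538 / 11 = 0.129.

0.129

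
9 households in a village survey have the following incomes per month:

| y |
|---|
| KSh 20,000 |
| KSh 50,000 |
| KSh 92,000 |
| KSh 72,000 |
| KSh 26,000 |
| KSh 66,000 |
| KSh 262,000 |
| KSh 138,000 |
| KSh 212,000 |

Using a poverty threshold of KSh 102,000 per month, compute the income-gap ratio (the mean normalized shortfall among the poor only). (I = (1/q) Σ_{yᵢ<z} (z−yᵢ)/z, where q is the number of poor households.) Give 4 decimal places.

0.4673

Incomes under z: KSh 20,000, KSh 26,000, KSh 50,000, KSh 66,000, KSh 72,000, KSh 92,000 (q = 6 of N = 9).
Shortfall ratios (z−y)/z: 0.8039, 0.7451, 0.5098, 0.3529, 0.2941, 0.0980; sum = 2.803922.
I averages over the q = 6 poor units only: 2.803922 / 6 = 0.4673.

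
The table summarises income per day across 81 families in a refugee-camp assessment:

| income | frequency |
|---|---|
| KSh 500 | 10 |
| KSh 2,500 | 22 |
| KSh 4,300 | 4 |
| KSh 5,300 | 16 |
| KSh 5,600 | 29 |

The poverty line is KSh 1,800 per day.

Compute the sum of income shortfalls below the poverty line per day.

KSh 13,000

Incomes under z: 10×KSh 500 (q = 10 of N = 81).
Individual gaps: 10×(1800−500) = 13000.
Aggregate gap = KSh 13,000.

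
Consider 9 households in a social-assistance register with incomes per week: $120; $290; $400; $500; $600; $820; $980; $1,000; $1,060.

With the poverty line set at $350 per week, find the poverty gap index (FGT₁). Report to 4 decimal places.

Poor units: $120, $290 (q = 2 of N = 9).
Normalized shortfalls: (350−120)/350 = 0.6571; (350−290)/350 = 0.1714.
Σ = 0.828571. Dividing by the full population N = 9 gives P₁ = 0.0921.

0.0921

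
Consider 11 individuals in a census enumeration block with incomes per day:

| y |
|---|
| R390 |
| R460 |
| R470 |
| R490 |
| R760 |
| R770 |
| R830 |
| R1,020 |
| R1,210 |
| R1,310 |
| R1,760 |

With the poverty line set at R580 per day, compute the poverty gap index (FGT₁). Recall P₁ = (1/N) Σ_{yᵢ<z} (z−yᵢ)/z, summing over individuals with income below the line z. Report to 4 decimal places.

Poor units: R390, R460, R470, R490 (q = 4 of N = 11).
Shortfall ratios: (580−390)/580 = 0.3276; (580−460)/580 = 0.2069; (580−470)/580 = 0.1897; (580−490)/580 = 0.1552.
Σ = 0.879310. Dividing by the full population N = 11 gives P₁ = 0.0799.

0.0799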